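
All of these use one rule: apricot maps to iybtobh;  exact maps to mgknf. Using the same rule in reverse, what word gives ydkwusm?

In apricot: a→i is +8, p→y is +9, r→b is +10, i→t is +11 — the shift increases by 1 each position. Letter i (0-indexed) is shifted by i+8, so successive shifts are 8, 9, 10, ….
Decoding ydkwusm: y−8=q, d−9=u, k−10=a, w−11=l, u−12=i, s−13=f, m−14=y.

qualify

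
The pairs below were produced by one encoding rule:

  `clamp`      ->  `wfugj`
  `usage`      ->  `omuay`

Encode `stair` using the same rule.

mnucl

Compare letters: c→w is +20, l→f is +20, a→u is +20 — a constant shift. This is a Caesar cipher with shift 20.
On stair: s+20=m, t+20=n, a+20=u, i+20=c, r+20=l.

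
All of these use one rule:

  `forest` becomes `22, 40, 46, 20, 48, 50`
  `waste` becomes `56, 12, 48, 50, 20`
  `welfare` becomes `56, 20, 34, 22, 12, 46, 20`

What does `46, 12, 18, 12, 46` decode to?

radar

f(#6)→22 and o(#15)→40: differences scale by 2, so n = 2·pos + 10. With a=1..z=26, the number is 2·pos + 10.
Undoing it on 46, 12, 18, 12, 46: 46→(46−10)÷2=18=r, 12→(12−10)÷2=1=a, 18→(18−10)÷2=4=d, 12→(12−10)÷2=1=a, 46→(46−10)÷2=18=r.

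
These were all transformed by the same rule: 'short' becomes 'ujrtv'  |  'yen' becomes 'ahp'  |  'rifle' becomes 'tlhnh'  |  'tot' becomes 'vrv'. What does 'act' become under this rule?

Vowels shift forward by 3 and consonants shift forward by 2.
On act: a(vowel)+3=d, c(cons)+2=e, t(cons)+2=v.

dev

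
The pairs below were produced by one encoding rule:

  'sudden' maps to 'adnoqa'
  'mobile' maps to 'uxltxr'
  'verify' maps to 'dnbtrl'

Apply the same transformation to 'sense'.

anxdq

In sudden: s→a is +8, u→d is +9, d→n is +10, d→o is +11 — the shift increases by 1 each position. Each letter shifts forward by (position + 8), i.e. 8, 9, 10, … — the shift grows by one for each successive letter.
On sense: s+8=a, e+9=n, n+10=x, s+11=d, e+12=q.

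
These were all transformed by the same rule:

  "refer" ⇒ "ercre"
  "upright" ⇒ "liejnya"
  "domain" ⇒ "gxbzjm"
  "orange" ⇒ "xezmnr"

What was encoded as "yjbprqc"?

himself

This is an affine cipher: with a=0,…,z=25, each position x becomes (11x+25) mod 26.
Undoing it on yjbprqc: y(24)→19·(24−25)≡7=h; j(9)→19·(9−25)≡8=i; b(1)→19·(1−25)≡12=m; p(15)→19·(15−25)≡18=s; r(17)→19·(17−25)≡4=e; q(16)→19·(16−25)≡11=l; c(2)→19·(2−25)≡5=f (all mod 26).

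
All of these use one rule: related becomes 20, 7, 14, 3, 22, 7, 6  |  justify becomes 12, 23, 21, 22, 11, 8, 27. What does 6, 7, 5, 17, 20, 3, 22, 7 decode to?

r is letter #18 and maps to 20: an offset of 2. The number is (letter's place in the alphabet, a=1) + 2.
Decoding 6, 7, 5, 17, 20, 3, 22, 7: 6→(6−2)÷1=4=d, 7→(7−2)÷1=5=e, 5→(5−2)÷1=3=c, 17→(17−2)÷1=15=o, 20→(20−2)÷1=18=r, 3→(3−2)÷1=1=a, 22→(22−2)÷1=20=t, 7→(7−2)÷1=5=e.

decorate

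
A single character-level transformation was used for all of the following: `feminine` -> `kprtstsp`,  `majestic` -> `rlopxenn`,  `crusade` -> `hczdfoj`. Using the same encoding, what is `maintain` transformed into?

rlnyylny

Shifts by position in feminine: pos 0: f→k (+5), pos 1: e→p (+11), pos 2: m→r (+5), pos 3: i→t (+11) — repeating every 2. A repeating key of period 2 is used — shifts +5, +11 over and over.
Applying it to maintain: m+5=r, a+11=l, i+5=n, n+11=y, t+5=y, a+11=l, i+5=n, n+11=y.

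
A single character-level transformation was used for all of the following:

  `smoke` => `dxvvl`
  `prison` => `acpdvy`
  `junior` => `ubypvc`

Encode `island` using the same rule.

The rule splits by letter class: vowels +7, consonants +11.
Applying it to island: i(vowel)+7=p, s(cons)+11=d, l(cons)+11=w, a(vowel)+7=h, n(cons)+11=y, d(cons)+11=o.

pdwhyo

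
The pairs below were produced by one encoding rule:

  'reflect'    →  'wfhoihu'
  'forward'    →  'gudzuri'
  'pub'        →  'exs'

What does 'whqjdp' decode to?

The output letters match the input read backwards, each shifted +3: reflect reversed is tcelfer. The word is reversed, then every letter is shifted forward by 3.
Undoing it on whqjdp: shift back: w−3=t, h−3=e, q−3=n, j−3=g, d−3=a, p−3=m → tengam; then reverse → magnet.

magnet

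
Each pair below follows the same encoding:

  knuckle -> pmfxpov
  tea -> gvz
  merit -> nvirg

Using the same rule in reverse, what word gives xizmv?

Each pair mirrors across the alphabet (k↔p, n↔m, u↔f): positions sum to 25. Each letter is replaced by its mirror in the alphabet: a↔z, b↔y, c↔x, and so on (the Atbash cipher).
Decoding xizmv: x↔c, i↔r, z↔a, m↔n, v↔e.

crane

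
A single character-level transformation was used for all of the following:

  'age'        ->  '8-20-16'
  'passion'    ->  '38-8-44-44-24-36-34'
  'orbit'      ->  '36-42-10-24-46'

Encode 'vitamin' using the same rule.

a(#1)→8 and g(#7)→20: differences scale by 2, so n = 2·pos + 6. With a=1..z=26, the number is 2·pos + 6.
Applying it to vitamin: v=22→50, i=9→24, t=20→46, a=1→8, m=13→32, i=9→24, n=14→34.

50-24-46-8-32-24-34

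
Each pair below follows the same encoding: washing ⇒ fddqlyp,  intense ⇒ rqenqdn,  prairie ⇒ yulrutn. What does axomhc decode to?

rudder

It's a Vigenère-style cipher with numeric key [9,3,11]: position i shifts by key[i mod 3].
Reversing it on axomhc: a−9=r, x−3=u, o−11=d, m−9=d, h−3=e, c−11=r.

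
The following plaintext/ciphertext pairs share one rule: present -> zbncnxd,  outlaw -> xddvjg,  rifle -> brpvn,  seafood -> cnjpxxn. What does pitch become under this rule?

zrdmr

The shift depends on letter class: consonant p→z is +10, but vowel e→n is +9. The rule splits by letter class: vowels +9, consonants +10.
On pitch: p(cons)+10=z, i(vowel)+9=r, t(cons)+10=d, c(cons)+10=m, h(cons)+10=r.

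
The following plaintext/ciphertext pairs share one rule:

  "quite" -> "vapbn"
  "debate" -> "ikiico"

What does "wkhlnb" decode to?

In quite: q→v is +5, u→a is +6, i→p is +7, t→b is +8 — the shift increases by 1 each position. Each letter shifts forward by (position + 5), i.e. 5, 6, 7, … — the shift grows by one for each successive letter.
Undoing it on wkhlnb: w−5=r, k−6=e, h−7=a, l−8=d, n−9=e, b−10=r.

reader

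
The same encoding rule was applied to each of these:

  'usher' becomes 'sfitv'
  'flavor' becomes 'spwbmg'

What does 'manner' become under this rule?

sfoobn

Read the word backwards and shift each letter +1.
On manner: reverse → rennam; then shift: r+1=s, e+1=f, n+1=o, n+1=o, a+1=b, m+1=n.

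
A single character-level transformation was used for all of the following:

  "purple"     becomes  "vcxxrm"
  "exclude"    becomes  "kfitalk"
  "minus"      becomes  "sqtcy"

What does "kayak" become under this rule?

qieiq

Shifts by position in purple: pos 0: p→v (+6), pos 1: u→c (+8), pos 2: r→x (+6), pos 3: p→x (+8) — repeating every 2. The shifts repeat in a cycle of length 2: positions 0,1,… shift by +6, +8, then the pattern repeats.
On kayak: k+6=q, a+8=i, y+6=e, a+8=i, k+6=q.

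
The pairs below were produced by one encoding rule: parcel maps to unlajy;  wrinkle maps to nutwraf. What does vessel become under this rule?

unbbne

Two steps: reverse the string, then apply a Caesar shift of +9.
For vessel: reverse → lessev; then shift: l+9=u, e+9=n, s+9=b, s+9=b, e+9=n, v+9=e.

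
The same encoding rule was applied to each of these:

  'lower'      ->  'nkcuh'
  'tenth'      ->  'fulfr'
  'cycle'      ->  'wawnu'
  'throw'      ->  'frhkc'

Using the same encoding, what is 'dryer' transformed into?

l(11)→n(13) and o(14)→k(10) fit y≡25x+24 (mod 26); the inverse of 25 mod 26 is 25. Treating letters as 0–25, the rule is x ↦ 25x + 24 (mod 26).
Applying it to dryer: d(3)→25·3+24≡21=v; r(17)→25·17+24≡7=h; y(24)→25·24+24≡0=a; e(4)→25·4+24≡20=u; r(17)→25·17+24≡7=h (all mod 26).

vhauh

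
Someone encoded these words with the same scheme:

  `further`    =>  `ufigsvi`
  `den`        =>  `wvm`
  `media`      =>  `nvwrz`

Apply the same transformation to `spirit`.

hkrirg

This is the alphabet-reversal cipher (Atbash): a becomes z, b becomes y, etc.
Applying it to spirit: s↔h, p↔k, i↔r, r↔i, i↔r, t↔g.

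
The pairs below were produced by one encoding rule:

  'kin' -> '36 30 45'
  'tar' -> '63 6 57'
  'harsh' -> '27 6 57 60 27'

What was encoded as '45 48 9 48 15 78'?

nobody

k(#11)→36 and i(#9)→30: differences scale by 3, so n = 3·pos + 3. The formula is n = 3×(alphabet index, a=1) + 3.
Reversing it on 45 48 9 48 15 78: 45→(45−3)÷3=14=n, 48→(48−3)÷3=15=o, 9→(9−3)÷3=2=b, 48→(48−3)÷3=15=o, 15→(15−3)÷3=4=d, 78→(78−3)÷3=25=y.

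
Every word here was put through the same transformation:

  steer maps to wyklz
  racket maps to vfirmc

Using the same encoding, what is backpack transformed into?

Letter i (0-indexed) is shifted by i+4, so successive shifts are 4, 5, 6, ….
On backpack: b+4=f, a+5=f, c+6=i, k+7=r, p+8=x, a+9=j, c+10=m, k+11=v.

ffirxjmv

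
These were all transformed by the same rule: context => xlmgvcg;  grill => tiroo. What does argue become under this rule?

Each pair mirrors across the alphabet (c↔x, o↔l, n↔m): positions sum to 25. Each letter is replaced by its mirror in the alphabet: a↔z, b↔y, c↔x, and so on (the Atbash cipher).
Applying it to argue: a↔z, r↔i, g↔t, u↔f, e↔v.

zitfv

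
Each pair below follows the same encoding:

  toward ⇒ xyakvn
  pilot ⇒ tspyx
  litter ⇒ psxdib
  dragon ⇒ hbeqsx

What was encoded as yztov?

upper

Shifts by position in toward: pos 0: t→x (+4), pos 1: o→y (+10), pos 2: w→a (+4), pos 3: a→k (+10) — repeating every 2. The shifts repeat in a cycle of length 2: positions 0,1,… shift by +4, +10, then the pattern repeats.
Undoing it on yztov: y−4=u, z−10=p, t−4=p, o−10=e, v−4=r.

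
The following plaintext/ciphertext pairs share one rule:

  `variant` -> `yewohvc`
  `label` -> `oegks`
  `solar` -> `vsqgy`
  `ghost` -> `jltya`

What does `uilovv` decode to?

Letter i (0-indexed) is shifted by i+3, so successive shifts are 3, 4, 5, ….
Undoing it on uilovv: u−3=r, i−4=e, l−5=g, o−6=i, v−7=o, v−8=n.

region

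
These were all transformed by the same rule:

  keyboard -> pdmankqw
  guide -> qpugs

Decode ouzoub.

The output letters match the input read backwards, each shifted +12: keyboard reversed is draobyek. The word is reversed, then every letter is shifted forward by 12.
Reversing it on ouzoub: shift back: o−12=c, u−12=i, z−12=n, o−12=c, u−12=i, b−12=p → cincip; then reverse → picnic.

picnic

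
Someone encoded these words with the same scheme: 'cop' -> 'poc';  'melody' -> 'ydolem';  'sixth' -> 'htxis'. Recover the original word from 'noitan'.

The output letters match the input read backwards: cop reversed is poc. It's just the letters in reverse order.
Decoding noitan: then reverse → nation.

nation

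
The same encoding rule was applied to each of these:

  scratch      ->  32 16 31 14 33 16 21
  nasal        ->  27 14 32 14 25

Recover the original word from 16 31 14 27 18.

Letters become their 1-based position plus 13 (so a→14, b→15, …).
Reversing it on 16 31 14 27 18: 16→(16−13)÷1=3=c, 31→(31−13)÷1=18=r, 14→(14−13)÷1=1=a, 27→(27−13)÷1=14=n, 18→(18−13)÷1=5=e.

crane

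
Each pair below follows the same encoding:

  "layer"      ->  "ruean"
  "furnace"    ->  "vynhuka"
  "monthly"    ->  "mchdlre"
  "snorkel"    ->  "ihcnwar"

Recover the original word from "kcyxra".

Treating letters as 0–25, the rule is x ↦ 21x + 20 (mod 26).
Reversing it on kcyxra: k(10)→5·(10−20)≡2=c; c(2)→5·(2−20)≡14=o; y(24)→5·(24−20)≡20=u; x(23)→5·(23−20)≡15=p; r(17)→5·(17−20)≡11=l; a(0)→5·(0−20)≡4=e (all mod 26).

couple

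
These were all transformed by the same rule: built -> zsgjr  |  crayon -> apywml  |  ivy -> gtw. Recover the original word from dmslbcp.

Compare letters: b→z is +24, u→s is +24, i→g is +24 — a constant shift. This is a Caesar cipher with shift 24.
Decoding dmslbcp: d−24=f, m−24=o, s−24=u, l−24=n, b−24=d, c−24=e, p−24=r.

founder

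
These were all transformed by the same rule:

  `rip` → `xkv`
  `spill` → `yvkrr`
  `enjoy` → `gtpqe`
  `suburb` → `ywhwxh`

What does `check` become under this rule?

The shift depends on letter class: consonant r→x is +6, but vowel i→k is +2. The rule splits by letter class: vowels +2, consonants +6.
For check: c(cons)+6=i, h(cons)+6=n, e(vowel)+2=g, c(cons)+6=i, k(cons)+6=q.

ingiq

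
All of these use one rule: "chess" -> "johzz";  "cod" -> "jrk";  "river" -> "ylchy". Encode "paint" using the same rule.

The shift depends on letter class: consonant c→j is +7, but vowel e→h is +3. Two shifts are in play — +3 for a/e/i/o/u, +7 for every other letter.
For paint: p(cons)+7=w, a(vowel)+3=d, i(vowel)+3=l, n(cons)+7=u, t(cons)+7=a.

wdlua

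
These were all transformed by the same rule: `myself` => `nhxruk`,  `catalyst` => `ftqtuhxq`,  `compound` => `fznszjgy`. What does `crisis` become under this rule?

Treating letters as 0–25, the rule is x ↦ 19x + 19 (mod 26).
For crisis: c(2)→19·2+19≡5=f; r(17)→19·17+19≡4=e; i(8)→19·8+19≡15=p; s(18)→19·18+19≡23=x; i(8)→19·8+19≡15=p; s(18)→19·18+19≡23=x (all mod 26).

fepxpx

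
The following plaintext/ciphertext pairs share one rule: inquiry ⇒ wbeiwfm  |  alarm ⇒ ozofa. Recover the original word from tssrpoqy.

Compare letters: i→w is +14, n→b is +14, q→e is +14 — a constant shift. It's a constant shift of +14 (ROT14).
Undoing it on tssrpoqy: t−14=f, s−14=e, s−14=e, r−14=d, p−14=b, o−14=a, q−14=c, y−14=k.

feedback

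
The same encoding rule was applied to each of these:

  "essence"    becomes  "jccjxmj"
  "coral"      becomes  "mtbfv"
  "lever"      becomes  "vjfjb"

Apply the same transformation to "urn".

zbx

The rule splits by letter class: vowels +5, consonants +10.
For urn: u(vowel)+5=z, r(cons)+10=b, n(cons)+10=x.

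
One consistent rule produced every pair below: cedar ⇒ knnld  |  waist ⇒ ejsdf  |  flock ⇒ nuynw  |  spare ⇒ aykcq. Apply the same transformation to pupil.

In cedar: c→k is +8, e→n is +9, d→n is +10, a→l is +11 — the shift increases by 1 each position. Each letter shifts forward by (position + 8), i.e. 8, 9, 10, … — the shift grows by one for each successive letter.
On pupil: p+8=x, u+9=d, p+10=z, i+11=t, l+12=x.

xdztx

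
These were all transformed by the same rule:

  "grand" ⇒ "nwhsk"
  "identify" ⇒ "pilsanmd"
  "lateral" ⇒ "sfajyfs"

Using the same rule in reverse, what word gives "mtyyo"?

forth

A repeating key of period 2 is used — shifts +7, +5 over and over.
Reversing it on mtyyo: m−7=f, t−5=o, y−7=r, y−5=t, o−7=h.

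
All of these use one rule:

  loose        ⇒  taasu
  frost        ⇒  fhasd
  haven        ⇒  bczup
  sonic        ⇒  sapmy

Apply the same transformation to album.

ctnoe

l(11)→t(19) and o(14)→a(0) fit y≡11x+2 (mod 26); the inverse of 11 mod 26 is 19. This is an affine cipher: with a=0,…,z=25, each position x becomes (11x+2) mod 26.
For album: a(0)→11·0+2≡2=c; l(11)→11·11+2≡19=t; b(1)→11·1+2≡13=n; u(20)→11·20+2≡14=o; m(12)→11·12+2≡4=e (all mod 26).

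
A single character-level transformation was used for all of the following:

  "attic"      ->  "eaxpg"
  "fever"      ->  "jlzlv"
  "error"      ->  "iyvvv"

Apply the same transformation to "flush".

jsyzl

It's a Vigenère-style cipher with numeric key [4,7]: position i shifts by key[i mod 2].
Applying it to flush: f+4=j, l+7=s, u+4=y, s+7=z, h+4=l.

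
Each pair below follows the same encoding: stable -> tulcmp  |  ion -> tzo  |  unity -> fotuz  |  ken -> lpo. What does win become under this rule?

xto

Vowels shift forward by 11 and consonants shift forward by 1.
On win: w(cons)+1=x, i(vowel)+11=t, n(cons)+1=o.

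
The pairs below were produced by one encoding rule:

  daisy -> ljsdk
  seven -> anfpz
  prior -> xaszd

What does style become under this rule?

In daisy: d→l is +8, a→j is +9, i→s is +10, s→d is +11 — the shift increases by 1 each position. Each letter shifts forward by (position + 8), i.e. 8, 9, 10, … — the shift grows by one for each successive letter.
For style: s+8=a, t+9=c, y+10=i, l+11=w, e+12=q.

aciwq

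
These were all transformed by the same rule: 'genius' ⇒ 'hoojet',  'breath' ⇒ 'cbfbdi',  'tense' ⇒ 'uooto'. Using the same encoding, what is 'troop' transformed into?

ubppz

Shifts by position in genius: pos 0: g→h (+1), pos 1: e→o (+10), pos 2: n→o (+1), pos 3: i→j (+1), pos 4: u→e (+10), pos 5: s→t (+1) — repeating every 3. The shifts repeat in a cycle of length 3: positions 0,1,… shift by +1, +10, +1, then the pattern repeats.
For troop: t+1=u, r+10=b, o+1=p, o+1=p, p+10=z.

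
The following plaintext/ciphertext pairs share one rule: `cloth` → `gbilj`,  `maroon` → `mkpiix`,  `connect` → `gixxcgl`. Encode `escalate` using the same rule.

c(2)→g(6) and l(11)→b(1) fit y≡11x+10 (mod 26); the inverse of 11 mod 26 is 19. This is an affine cipher: with a=0,…,z=25, each position x becomes (11x+10) mod 26.
On escalate: e(4)→11·4+10≡2=c; s(18)→11·18+10≡0=a; c(2)→11·2+10≡6=g; a(0)→11·0+10≡10=k; l(11)→11·11+10≡1=b; a(0)→11·0+10≡10=k; t(19)→11·19+10≡11=l; e(4)→11·4+10≡2=c (all mod 26).

cagkbklc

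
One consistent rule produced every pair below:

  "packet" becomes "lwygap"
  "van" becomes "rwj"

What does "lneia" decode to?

prime

Compare letters: p→l is +22, a→w is +22, c→y is +22 — a constant shift. Each letter is shifted forward by 22 in the alphabet (a Caesar shift of +22).
Decoding lneia: l−22=p, n−22=r, e−22=i, i−22=m, a−22=e.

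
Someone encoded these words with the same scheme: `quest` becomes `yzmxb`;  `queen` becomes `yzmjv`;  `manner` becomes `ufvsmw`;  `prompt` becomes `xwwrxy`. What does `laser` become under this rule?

tfajz

Shifts by position in quest: pos 0: q→y (+8), pos 1: u→z (+5), pos 2: e→m (+8), pos 3: s→x (+5) — repeating every 2. It's a Vigenère-style cipher with numeric key [8,5]: position i shifts by key[i mod 2].
On laser: l+8=t, a+5=f, s+8=a, e+5=j, r+8=z.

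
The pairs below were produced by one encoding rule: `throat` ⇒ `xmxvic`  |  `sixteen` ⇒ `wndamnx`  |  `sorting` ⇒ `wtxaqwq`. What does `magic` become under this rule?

qfmpk

Each letter shifts forward by (position + 4), i.e. 4, 5, 6, … — the shift grows by one for each successive letter.
On magic: m+4=q, a+5=f, g+6=m, i+7=p, c+8=k.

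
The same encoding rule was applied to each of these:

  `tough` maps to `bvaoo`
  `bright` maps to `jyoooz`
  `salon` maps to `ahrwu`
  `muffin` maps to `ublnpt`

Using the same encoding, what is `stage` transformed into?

Shifts by position in tough: pos 0: t→b (+8), pos 1: o→v (+7), pos 2: u→a (+6), pos 3: g→o (+8), pos 4: h→o (+7) — repeating every 3. It's a Vigenère-style cipher with numeric key [8,7,6]: position i shifts by key[i mod 3].
For stage: s+8=a, t+7=a, a+6=g, g+8=o, e+7=l.

aagol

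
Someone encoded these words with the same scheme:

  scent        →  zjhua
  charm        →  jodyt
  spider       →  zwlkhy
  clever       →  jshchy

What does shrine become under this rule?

The shift depends on letter class: consonant s→z is +7, but vowel e→h is +3. The rule splits by letter class: vowels +3, consonants +7.
For shrine: s(cons)+7=z, h(cons)+7=o, r(cons)+7=y, i(vowel)+3=l, n(cons)+7=u, e(vowel)+3=h.

zoyluh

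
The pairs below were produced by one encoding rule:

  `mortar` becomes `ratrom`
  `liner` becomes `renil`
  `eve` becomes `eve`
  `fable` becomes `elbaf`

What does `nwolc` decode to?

It's just the letters in reverse order.
Decoding nwolc: then reverse → clown.

clown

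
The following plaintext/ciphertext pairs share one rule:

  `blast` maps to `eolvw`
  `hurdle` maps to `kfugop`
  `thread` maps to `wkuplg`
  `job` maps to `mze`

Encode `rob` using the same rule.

The shift depends on letter class: consonant b→e is +3, but vowel a→l is +11. The rule splits by letter class: vowels +11, consonants +3.
For rob: r(cons)+3=u, o(vowel)+11=z, b(cons)+3=e.

uze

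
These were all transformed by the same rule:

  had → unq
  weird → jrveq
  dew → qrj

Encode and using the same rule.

naq

This is a Caesar cipher with shift 13.
On and: a+13=n, n+13=a, d+13=q.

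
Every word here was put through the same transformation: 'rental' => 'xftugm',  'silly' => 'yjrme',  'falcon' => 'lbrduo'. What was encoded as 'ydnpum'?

school

A repeating key of period 2 is used — shifts +6, +1 over and over.
Reversing it on ydnpum: y−6=s, d−1=c, n−6=h, p−1=o, u−6=o, m−1=l.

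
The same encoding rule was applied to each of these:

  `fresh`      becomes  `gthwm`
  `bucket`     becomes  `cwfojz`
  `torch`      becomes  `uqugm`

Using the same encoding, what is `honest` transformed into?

iqqixz

In fresh: f→g is +1, r→t is +2, e→h is +3, s→w is +4 — the shift increases by 1 each position. Letter i (0-indexed) is shifted by i+1, so successive shifts are 1, 2, 3, ….
Applying it to honest: h+1=i, o+2=q, n+3=q, e+4=i, s+5=x, t+6=z.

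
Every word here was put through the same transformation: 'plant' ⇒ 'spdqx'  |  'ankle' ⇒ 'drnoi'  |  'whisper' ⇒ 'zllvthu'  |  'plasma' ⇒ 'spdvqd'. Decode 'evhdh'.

bread

Shifts by position in plant: pos 0: p→s (+3), pos 1: l→p (+4), pos 2: a→d (+3), pos 3: n→q (+3), pos 4: t→x (+4) — repeating every 3. The shifts repeat in a cycle of length 3: positions 0,1,… shift by +3, +4, +3, then the pattern repeats.
Decoding evhdh: e−3=b, v−4=r, h−3=e, d−3=a, h−4=d.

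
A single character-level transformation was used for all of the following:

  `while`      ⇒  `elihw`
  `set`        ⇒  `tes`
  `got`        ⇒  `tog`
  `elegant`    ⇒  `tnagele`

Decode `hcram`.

The output letters match the input read backwards: while reversed is elihw. The word is simply reversed.
Decoding hcram: then reverse → march.

march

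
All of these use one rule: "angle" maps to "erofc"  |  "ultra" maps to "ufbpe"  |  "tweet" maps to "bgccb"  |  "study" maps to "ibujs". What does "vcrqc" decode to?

a(0)→e(4) and n(13)→r(17) fit y≡19x+4 (mod 26); the inverse of 19 mod 26 is 11. Treating letters as 0–25, the rule is x ↦ 19x + 4 (mod 26).
Undoing it on vcrqc: v(21)→11·(21−4)≡5=f; c(2)→11·(2−4)≡4=e; r(17)→11·(17−4)≡13=n; q(16)→11·(16−4)≡2=c; c(2)→11·(2−4)≡4=e (all mod 26).

fence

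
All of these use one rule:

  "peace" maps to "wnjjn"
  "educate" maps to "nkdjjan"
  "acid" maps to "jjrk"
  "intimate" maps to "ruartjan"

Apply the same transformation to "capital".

jjwrajs

The shift depends on letter class: consonant p→w is +7, but vowel e→n is +9. Vowels shift forward by 9 and consonants shift forward by 7.
For capital: c(cons)+7=j, a(vowel)+9=j, p(cons)+7=w, i(vowel)+9=r, t(cons)+7=a, a(vowel)+9=j, l(cons)+7=s.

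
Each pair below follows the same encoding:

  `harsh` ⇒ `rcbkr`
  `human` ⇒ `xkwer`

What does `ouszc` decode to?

spike

The output letters match the input read backwards, each shifted +10: harsh reversed is hsrah. Read the word backwards and shift each letter +10.
Decoding ouszc: shift back: o−10=e, u−10=k, s−10=i, z−10=p, c−10=s → ekips; then reverse → spike.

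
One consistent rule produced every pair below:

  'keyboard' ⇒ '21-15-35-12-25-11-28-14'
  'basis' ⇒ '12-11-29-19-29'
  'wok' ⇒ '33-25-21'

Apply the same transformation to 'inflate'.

k is letter #11 and maps to 21: an offset of 10. Each letter is replaced by its alphabet position (a=1..z=26) + 10.
Applying it to inflate: i=9→19, n=14→24, f=6→16, l=12→22, a=1→11, t=20→30, e=5→15.

19-24-16-22-11-30-15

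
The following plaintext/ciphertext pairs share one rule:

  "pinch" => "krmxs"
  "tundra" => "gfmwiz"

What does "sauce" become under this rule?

Each pair mirrors across the alphabet (p↔k, i↔r, n↔m): positions sum to 25. This is the alphabet-reversal cipher (Atbash): a becomes z, b becomes y, etc.
Applying it to sauce: s↔h, a↔z, u↔f, c↔x, e↔v.

hzfxv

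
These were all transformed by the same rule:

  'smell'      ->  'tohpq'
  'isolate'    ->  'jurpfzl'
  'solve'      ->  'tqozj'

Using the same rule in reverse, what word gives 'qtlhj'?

pride

In smell: s→t is +1, m→o is +2, e→h is +3, l→p is +4 — the shift increases by 1 each position. The shift increases by 1 at each position, starting from +1: 1, 2, 3, ….
Undoing it on qtlhj: q−1=p, t−2=r, l−3=i, h−4=d, j−5=e.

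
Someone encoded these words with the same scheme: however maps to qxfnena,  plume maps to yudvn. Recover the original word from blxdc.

scout

Compare letters: h→q is +9, o→x is +9, w→f is +9 — a constant shift. It's a constant shift of +9 (ROT9).
Reversing it on blxdc: b−9=s, l−9=c, x−9=o, d−9=u, c−9=t.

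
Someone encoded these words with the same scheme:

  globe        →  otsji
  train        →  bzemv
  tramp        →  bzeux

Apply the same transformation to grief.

The rule splits by letter class: vowels +4, consonants +8.
For grief: g(cons)+8=o, r(cons)+8=z, i(vowel)+4=m, e(vowel)+4=i, f(cons)+8=n.

ozmin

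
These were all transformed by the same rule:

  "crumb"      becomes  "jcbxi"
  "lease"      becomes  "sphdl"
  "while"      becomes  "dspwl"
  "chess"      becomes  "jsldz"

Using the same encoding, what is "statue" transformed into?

zehebp

Shifts by position in crumb: pos 0: c→j (+7), pos 1: r→c (+11), pos 2: u→b (+7), pos 3: m→x (+11) — repeating every 2. It's a Vigenère-style cipher with numeric key [7,11]: position i shifts by key[i mod 2].
For statue: s+7=z, t+11=e, a+7=h, t+11=e, u+7=b, e+11=p.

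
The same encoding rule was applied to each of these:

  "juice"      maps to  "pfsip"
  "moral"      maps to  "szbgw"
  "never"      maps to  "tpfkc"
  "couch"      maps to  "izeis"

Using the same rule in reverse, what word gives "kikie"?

exact

Shifts by position in juice: pos 0: j→p (+6), pos 1: u→f (+11), pos 2: i→s (+10), pos 3: c→i (+6), pos 4: e→p (+11) — repeating every 3. It's a Vigenère-style cipher with numeric key [6,11,10]: position i shifts by key[i mod 3].
Reversing it on kikie: k−6=e, i−11=x, k−10=a, i−6=c, e−11=t.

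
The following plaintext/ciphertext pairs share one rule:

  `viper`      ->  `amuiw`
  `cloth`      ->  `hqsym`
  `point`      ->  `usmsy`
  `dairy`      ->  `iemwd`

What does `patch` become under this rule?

ueyhm

Two shifts are in play — +4 for a/e/i/o/u, +5 for every other letter.
For patch: p(cons)+5=u, a(vowel)+4=e, t(cons)+5=y, c(cons)+5=h, h(cons)+5=m.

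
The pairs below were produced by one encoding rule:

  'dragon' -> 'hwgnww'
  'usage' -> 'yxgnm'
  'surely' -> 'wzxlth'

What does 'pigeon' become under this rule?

In dragon: d→h is +4, r→w is +5, a→g is +6, g→n is +7 — the shift increases by 1 each position. The shift increases by 1 at each position, starting from +4: 4, 5, 6, ….
For pigeon: p+4=t, i+5=n, g+6=m, e+7=l, o+8=w, n+9=w.

tnmlww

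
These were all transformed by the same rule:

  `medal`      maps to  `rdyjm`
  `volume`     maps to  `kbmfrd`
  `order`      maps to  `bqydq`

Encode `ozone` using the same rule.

m(12)→r(17) and e(4)→d(3) fit y≡5x+9 (mod 26); the inverse of 5 mod 26 is 21. This is an affine cipher: with a=0,…,z=25, each position x becomes (5x+9) mod 26.
On ozone: o(14)→5·14+9≡1=b; z(25)→5·25+9≡4=e; o(14)→5·14+9≡1=b; n(13)→5·13+9≡22=w; e(4)→5·4+9≡3=d (all mod 26).

bebwd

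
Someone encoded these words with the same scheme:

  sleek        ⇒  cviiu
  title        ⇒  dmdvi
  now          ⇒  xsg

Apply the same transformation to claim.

mvemw

The shift depends on letter class: consonant s→c is +10, but vowel e→i is +4. Two shifts are in play — +4 for a/e/i/o/u, +10 for every other letter.
Applying it to claim: c(cons)+10=m, l(cons)+10=v, a(vowel)+4=e, i(vowel)+4=m, m(cons)+10=w.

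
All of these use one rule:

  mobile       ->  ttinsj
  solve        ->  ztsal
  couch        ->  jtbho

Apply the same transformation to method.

Shifts by position in mobile: pos 0: m→t (+7), pos 1: o→t (+5), pos 2: b→i (+7), pos 3: i→n (+5) — repeating every 2. A repeating key of period 2 is used — shifts +7, +5 over and over.
For method: m+7=t, e+5=j, t+7=a, h+5=m, o+7=v, d+5=i.

tjamvi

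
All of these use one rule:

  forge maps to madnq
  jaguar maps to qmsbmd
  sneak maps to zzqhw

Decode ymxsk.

Shifts by position in forge: pos 0: f→m (+7), pos 1: o→a (+12), pos 2: r→d (+12), pos 3: g→n (+7), pos 4: e→q (+12) — repeating every 3. It's a Vigenère-style cipher with numeric key [7,12,12]: position i shifts by key[i mod 3].
Undoing it on ymxsk: y−7=r, m−12=a, x−12=l, s−7=l, k−12=y.

rally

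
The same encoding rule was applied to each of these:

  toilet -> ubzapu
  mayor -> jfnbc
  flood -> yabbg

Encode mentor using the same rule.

t(19)→u(20) and o(14)→b(1) fit y≡9x+5 (mod 26); the inverse of 9 mod 26 is 3. This is an affine cipher: with a=0,…,z=25, each position x becomes (9x+5) mod 26.
For mentor: m(12)→9·12+5≡9=j; e(4)→9·4+5≡15=p; n(13)→9·13+5≡18=s; t(19)→9·19+5≡20=u; o(14)→9·14+5≡1=b; r(17)→9·17+5≡2=c (all mod 26).

jpsubc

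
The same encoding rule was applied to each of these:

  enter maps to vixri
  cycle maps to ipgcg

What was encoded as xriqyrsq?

monument

Two steps: reverse the string, then apply a Caesar shift of +4.
Undoing it on xriqyrsq: shift back: x−4=t, r−4=n, i−4=e, q−4=m, y−4=u, r−4=n, s−4=o, q−4=m → tnemunom; then reverse → monument.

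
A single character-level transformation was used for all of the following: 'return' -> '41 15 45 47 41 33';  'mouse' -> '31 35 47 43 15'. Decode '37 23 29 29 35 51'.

r(#18)→41 and e(#5)→15: differences scale by 2, so n = 2·pos + 5. The formula is n = 2×(alphabet index, a=1) + 5.
Reversing it on 37 23 29 29 35 51: 37→(37−5)÷2=16=p, 23→(23−5)÷2=9=i, 29→(29−5)÷2=12=l, 29→(29−5)÷2=12=l, 35→(35−5)÷2=15=o, 51→(51−5)÷2=23=w.

pillow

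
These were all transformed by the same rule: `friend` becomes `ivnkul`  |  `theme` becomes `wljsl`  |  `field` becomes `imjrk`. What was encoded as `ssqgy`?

In friend: f→i is +3, r→v is +4, i→n is +5, e→k is +6 — the shift increases by 1 each position. Letter i (0-indexed) is shifted by i+3, so successive shifts are 3, 4, 5, ….
Reversing it on ssqgy: s−3=p, s−4=o, q−5=l, g−6=a, y−7=r.

polar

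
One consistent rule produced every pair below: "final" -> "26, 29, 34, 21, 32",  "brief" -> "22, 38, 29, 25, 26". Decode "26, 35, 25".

f is letter #6 and maps to 26: an offset of 20. The number is (letter's place in the alphabet, a=1) + 20.
Reversing it on 26, 35, 25: 26→(26−20)÷1=6=f, 35→(35−20)÷1=15=o, 25→(25−20)÷1=5=e.

foe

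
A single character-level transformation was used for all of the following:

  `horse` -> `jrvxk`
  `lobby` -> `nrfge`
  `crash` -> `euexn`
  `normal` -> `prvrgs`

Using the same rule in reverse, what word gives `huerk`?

Each letter shifts forward by (position + 2), i.e. 2, 3, 4, … — the shift grows by one for each successive letter.
Decoding huerk: h−2=f, u−3=r, e−4=a, r−5=m, k−6=e.

frame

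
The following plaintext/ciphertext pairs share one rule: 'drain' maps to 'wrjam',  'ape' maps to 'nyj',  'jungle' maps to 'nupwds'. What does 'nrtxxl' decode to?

cookie

The word is reversed, then every letter is shifted forward by 9.
Undoing it on nrtxxl: shift back: n−9=e, r−9=i, t−9=k, x−9=o, x−9=o, l−9=c → eikooc; then reverse → cookie.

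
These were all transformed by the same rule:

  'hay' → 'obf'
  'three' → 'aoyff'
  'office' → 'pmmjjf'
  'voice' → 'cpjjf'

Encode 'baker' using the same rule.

ibrfy

The shift depends on letter class: consonant h→o is +7, but vowel a→b is +1. Vowels shift forward by 1 and consonants shift forward by 7.
On baker: b(cons)+7=i, a(vowel)+1=b, k(cons)+7=r, e(vowel)+1=f, r(cons)+7=y.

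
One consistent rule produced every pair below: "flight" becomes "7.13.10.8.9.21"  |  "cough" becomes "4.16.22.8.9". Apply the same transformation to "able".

The number is (letter's place in the alphabet, a=1) + 1.
For able: a=1→2, b=2→3, l=12→13, e=5→6.

2.3.13.6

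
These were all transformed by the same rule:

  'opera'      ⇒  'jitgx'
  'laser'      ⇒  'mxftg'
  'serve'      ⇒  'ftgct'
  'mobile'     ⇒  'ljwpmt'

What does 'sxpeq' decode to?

faith

o(14)→j(9) and p(15)→i(8) fit y≡25x+23 (mod 26); the inverse of 25 mod 26 is 25. Treating letters as 0–25, the rule is x ↦ 25x + 23 (mod 26).
Undoing it on sxpeq: s(18)→25·(18−23)≡5=f; x(23)→25·(23−23)≡0=a; p(15)→25·(15−23)≡8=i; e(4)→25·(4−23)≡19=t; q(16)→25·(16−23)≡7=h (all mod 26).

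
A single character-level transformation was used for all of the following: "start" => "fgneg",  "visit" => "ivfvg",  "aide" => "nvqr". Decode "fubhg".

shout

Compare letters: s→f is +13, t→g is +13, a→n is +13 — a constant shift. It's a constant shift of +13 (ROT13).
Reversing it on fubhg: f−13=s, u−13=h, b−13=o, h−13=u, g−13=t.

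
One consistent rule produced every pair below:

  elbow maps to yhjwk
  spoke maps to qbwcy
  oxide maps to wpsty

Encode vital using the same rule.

fsveh

This is an affine cipher: with a=0,…,z=25, each position x becomes (5x+4) mod 26.
On vital: v(21)→5·21+4≡5=f; i(8)→5·8+4≡18=s; t(19)→5·19+4≡21=v; a(0)→5·0+4≡4=e; l(11)→5·11+4≡7=h (all mod 26).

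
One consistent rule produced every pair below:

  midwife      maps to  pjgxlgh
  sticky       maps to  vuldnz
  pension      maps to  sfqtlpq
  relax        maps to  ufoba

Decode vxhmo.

Shifts by position in midwife: pos 0: m→p (+3), pos 1: i→j (+1), pos 2: d→g (+3), pos 3: w→x (+1) — repeating every 2. It's a Vigenère-style cipher with numeric key [3,1]: position i shifts by key[i mod 2].
Undoing it on vxhmo: v−3=s, x−1=w, h−3=e, m−1=l, o−3=l.

swell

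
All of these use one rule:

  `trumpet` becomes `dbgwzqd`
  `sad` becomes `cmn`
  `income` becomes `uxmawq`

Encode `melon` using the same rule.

wqvax

The shift depends on letter class: consonant t→d is +10, but vowel u→g is +12. The rule splits by letter class: vowels +12, consonants +10.
Applying it to melon: m(cons)+10=w, e(vowel)+12=q, l(cons)+10=v, o(vowel)+12=a, n(cons)+10=x.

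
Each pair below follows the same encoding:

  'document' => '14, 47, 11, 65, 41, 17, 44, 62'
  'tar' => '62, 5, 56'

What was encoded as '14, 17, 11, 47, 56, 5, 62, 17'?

decorate

Each letter becomes 3×(its alphabet position, a=1..z=26) + 2.
Reversing it on 14, 17, 11, 47, 56, 5, 62, 17: 14→(14−2)÷3=4=d, 17→(17−2)÷3=5=e, 11→(11−2)÷3=3=c, 47→(47−2)÷3=15=o, 56→(56−2)÷3=18=r, 5→(5−2)÷3=1=a, 62→(62−2)÷3=20=t, 17→(17−2)÷3=5=e.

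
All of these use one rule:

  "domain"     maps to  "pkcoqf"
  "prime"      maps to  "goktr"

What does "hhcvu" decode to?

The output letters match the input read backwards, each shifted +2: domain reversed is niamod. The word is reversed, then every letter is shifted forward by 2.
Undoing it on hhcvu: shift back: h−2=f, h−2=f, c−2=a, v−2=t, u−2=s → ffats; then reverse → staff.

staff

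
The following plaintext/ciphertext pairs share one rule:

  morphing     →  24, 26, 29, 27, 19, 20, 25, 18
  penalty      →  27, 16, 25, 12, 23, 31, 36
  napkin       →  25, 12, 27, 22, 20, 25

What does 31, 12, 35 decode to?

tax

m is letter #13 and maps to 24: an offset of 11. Each letter is replaced by its alphabet position (a=1..z=26) + 11.
Reversing it on 31, 12, 35: 31→(31−11)÷1=20=t, 12→(12−11)÷1=1=a, 35→(35−11)÷1=24=x.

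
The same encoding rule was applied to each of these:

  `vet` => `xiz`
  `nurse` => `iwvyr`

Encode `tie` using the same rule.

The output letters match the input read backwards, each shifted +4: vet reversed is tev. Read the word backwards and shift each letter +4.
For tie: reverse → eit; then shift: e+4=i, i+4=m, t+4=x.

imx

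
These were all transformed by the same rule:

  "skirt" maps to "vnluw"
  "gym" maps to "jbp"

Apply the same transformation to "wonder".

Compare letters: s→v is +3, k→n is +3, i→l is +3 — a constant shift. Each letter is shifted forward by 3 in the alphabet (a Caesar shift of +3).
On wonder: w+3=z, o+3=r, n+3=q, d+3=g, e+3=h, r+3=u.

zrqghu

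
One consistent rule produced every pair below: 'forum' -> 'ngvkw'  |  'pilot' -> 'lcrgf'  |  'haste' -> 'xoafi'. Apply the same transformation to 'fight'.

f(5)→n(13) and o(14)→g(6) fit y≡5x+14 (mod 26); the inverse of 5 mod 26 is 21. Each letter's alphabet position (a=0..z=25) is mapped through 5·x+14 mod 26 — an affine cipher.
For fight: f(5)→5·5+14≡13=n; i(8)→5·8+14≡2=c; g(6)→5·6+14≡18=s; h(7)→5·7+14≡23=x; t(19)→5·19+14≡5=f (all mod 26).

ncsxf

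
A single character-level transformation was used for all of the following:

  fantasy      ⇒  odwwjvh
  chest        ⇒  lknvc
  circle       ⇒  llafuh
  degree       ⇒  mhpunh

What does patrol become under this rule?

It's a Vigenère-style cipher with numeric key [9,3]: position i shifts by key[i mod 2].
On patrol: p+9=y, a+3=d, t+9=c, r+3=u, o+9=x, l+3=o.

ydcuxo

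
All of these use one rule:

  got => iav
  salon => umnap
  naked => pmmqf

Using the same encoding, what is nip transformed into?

The rule splits by letter class: vowels +12, consonants +2.
Applying it to nip: n(cons)+2=p, i(vowel)+12=u, p(cons)+2=r.

pur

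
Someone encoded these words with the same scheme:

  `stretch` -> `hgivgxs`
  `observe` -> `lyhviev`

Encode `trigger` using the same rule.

Each pair mirrors across the alphabet (s↔h, t↔g, r↔i): positions sum to 25. This is the alphabet-reversal cipher (Atbash): a becomes z, b becomes y, etc.
On trigger: t↔g, r↔i, i↔r, g↔t, g↔t, e↔v, r↔i.

girttvi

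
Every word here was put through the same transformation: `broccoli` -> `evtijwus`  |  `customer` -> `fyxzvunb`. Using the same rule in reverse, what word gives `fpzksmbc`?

Each letter shifts forward by (position + 3), i.e. 3, 4, 5, … — the shift grows by one for each successive letter.
Undoing it on fpzksmbc: f−3=c, p−4=l, z−5=u, k−6=e, s−7=l, m−8=e, b−9=s, c−10=s.

clueless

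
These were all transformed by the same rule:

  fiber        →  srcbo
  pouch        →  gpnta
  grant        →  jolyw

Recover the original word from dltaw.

f(5)→s(18) and i(8)→r(17) fit y≡17x+11 (mod 26); the inverse of 17 mod 26 is 23. This is an affine cipher: with a=0,…,z=25, each position x becomes (17x+11) mod 26.
Decoding dltaw: d(3)→23·(3−11)≡24=y; l(11)→23·(11−11)≡0=a; t(19)→23·(19−11)≡2=c; a(0)→23·(0−11)≡7=h; w(22)→23·(22−11)≡19=t (all mod 26).

yacht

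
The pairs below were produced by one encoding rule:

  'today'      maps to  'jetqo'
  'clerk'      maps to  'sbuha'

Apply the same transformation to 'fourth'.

vekhjx

Compare letters: t→j is +16, o→e is +16, d→t is +16 — a constant shift. It's a constant shift of +16 (ROT16).
For fourth: f+16=v, o+16=e, u+16=k, r+16=h, t+16=j, h+16=x.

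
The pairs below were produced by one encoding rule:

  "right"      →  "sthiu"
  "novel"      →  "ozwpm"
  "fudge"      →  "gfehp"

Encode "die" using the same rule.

The rule splits by letter class: vowels +11, consonants +1.
Applying it to die: d(cons)+1=e, i(vowel)+11=t, e(vowel)+11=p.

etp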